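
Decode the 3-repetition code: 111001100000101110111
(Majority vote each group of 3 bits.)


Groups: 111, 001, 100, 000, 101, 110, 111
Majority votes: 1000111

1000111


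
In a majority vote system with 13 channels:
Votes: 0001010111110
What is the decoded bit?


Ones: 7 out of 13
Threshold: 7

1 (7/13 voted 1)


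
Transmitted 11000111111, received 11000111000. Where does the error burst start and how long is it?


XOR: 00000000111

Burst at position 8, length 3


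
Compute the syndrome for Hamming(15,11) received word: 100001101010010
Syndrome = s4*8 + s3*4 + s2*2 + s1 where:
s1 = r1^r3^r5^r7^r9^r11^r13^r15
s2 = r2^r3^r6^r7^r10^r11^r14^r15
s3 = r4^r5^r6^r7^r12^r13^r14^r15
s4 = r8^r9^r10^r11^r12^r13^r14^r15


s1=0, s2=0, s3=1, s4=1

Syndrome = 12 (error at position 12)


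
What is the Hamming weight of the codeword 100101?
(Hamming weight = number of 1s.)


Counting 1s in 100101

3


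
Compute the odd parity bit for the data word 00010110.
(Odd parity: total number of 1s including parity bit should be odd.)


Number of 1s in data: 3
Parity bit: 0

0


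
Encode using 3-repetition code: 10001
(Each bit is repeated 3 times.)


Each bit -> 3 copies

111000000000111


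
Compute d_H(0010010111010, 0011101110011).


XOR: 0001111001001
Count of 1s: 6

6


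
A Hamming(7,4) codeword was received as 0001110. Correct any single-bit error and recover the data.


Syndrome = 7: error at position 7

Data: 0111 (corrected bit 7)


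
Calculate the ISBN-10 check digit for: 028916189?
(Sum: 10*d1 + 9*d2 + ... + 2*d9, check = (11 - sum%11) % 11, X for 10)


Weighted sum: 227
227 mod 11 = 7

Check digit: 4


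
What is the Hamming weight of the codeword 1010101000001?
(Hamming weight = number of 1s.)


Counting 1s in 1010101000001

5


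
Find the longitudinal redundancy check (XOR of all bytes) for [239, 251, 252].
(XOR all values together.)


XOR chain: 239 ^ 251 ^ 252 = 232

232


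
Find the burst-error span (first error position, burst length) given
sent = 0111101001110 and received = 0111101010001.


XOR: 0000000011111

Burst at position 8, length 5


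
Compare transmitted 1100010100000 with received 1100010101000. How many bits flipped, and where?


XOR: 0000000001000

1 error(s) at position(s): 9


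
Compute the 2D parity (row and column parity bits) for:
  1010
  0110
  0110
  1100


Row parities: 0000
Column parities: 0110

Row P: 0000, Col P: 0110, Corner: 0


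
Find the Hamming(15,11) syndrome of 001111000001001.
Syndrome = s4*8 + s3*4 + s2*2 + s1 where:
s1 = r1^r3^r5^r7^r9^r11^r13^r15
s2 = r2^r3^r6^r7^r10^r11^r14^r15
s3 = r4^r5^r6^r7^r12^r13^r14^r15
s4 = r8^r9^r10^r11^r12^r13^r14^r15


s1=1, s2=1, s3=1, s4=0

Syndrome = 7 (error at position 7)


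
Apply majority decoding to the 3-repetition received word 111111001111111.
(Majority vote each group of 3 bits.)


Groups: 111, 111, 001, 111, 111
Majority votes: 11011

11011


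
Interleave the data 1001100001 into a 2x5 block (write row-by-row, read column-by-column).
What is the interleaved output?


Matrix:
  10011
  00001
Read columns: 1000001011

1000001011


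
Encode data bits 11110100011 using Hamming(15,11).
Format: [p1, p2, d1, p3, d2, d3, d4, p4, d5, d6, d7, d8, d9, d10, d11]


Parity bits: p1=0, p2=0, p3=1, p4=1

001111110100011


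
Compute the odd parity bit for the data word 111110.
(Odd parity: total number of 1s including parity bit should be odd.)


Number of 1s in data: 5
Parity bit: 0

0


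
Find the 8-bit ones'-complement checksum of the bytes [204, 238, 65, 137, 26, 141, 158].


Sum = 969 mod 256 = 201
Complement = 54

54


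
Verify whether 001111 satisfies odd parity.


Number of 1s: 4

No, parity error (4 ones)


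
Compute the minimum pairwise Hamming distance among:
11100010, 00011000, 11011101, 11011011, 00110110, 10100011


Comparing all pairs, minimum distance: 2
Can detect 1 errors, correct 0 errors

2


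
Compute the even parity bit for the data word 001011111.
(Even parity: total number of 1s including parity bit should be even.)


Number of 1s in data: 6
Parity bit: 0

0


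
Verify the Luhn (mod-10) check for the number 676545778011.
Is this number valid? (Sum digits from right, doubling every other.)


Luhn sum = 53
53 mod 10 = 3

Invalid (Luhn sum mod 10 = 3)


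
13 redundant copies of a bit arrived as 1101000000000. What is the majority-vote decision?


Ones: 3 out of 13
Threshold: 7

0 (3/13 voted 1)


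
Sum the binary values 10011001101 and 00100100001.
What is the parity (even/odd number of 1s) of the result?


10011001101 = 1229
00100100001 = 289
Sum = 1518 = 10111101110
1s count = 8

even parity (8 ones in 10111101110)


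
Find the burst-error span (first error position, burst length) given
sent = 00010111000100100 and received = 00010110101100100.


XOR: 00000001101000000

Burst at position 7, length 4


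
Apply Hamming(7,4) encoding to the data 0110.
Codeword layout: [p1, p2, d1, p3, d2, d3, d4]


Parity bits: p1=1, p2=1, p3=0

1100110


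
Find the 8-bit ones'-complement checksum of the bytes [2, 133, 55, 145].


Sum = 335 mod 256 = 79
Complement = 176

176


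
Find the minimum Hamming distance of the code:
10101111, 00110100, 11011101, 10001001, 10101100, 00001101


Comparing all pairs, minimum distance: 2
Can detect 1 errors, correct 0 errors

2


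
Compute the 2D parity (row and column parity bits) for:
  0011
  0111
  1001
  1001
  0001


Row parities: 01001
Column parities: 0101

Row P: 01001, Col P: 0101, Corner: 0


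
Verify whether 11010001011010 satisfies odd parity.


Number of 1s: 7

Yes, parity is correct (7 ones)


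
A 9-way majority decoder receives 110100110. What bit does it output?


Ones: 5 out of 9
Threshold: 5

1 (5/9 voted 1)


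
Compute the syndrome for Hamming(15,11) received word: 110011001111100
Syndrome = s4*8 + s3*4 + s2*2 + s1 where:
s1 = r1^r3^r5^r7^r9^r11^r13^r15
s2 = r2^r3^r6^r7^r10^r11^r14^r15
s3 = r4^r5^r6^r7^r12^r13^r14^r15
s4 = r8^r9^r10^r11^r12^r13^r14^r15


s1=1, s2=0, s3=0, s4=1

Syndrome = 9 (error at position 9)


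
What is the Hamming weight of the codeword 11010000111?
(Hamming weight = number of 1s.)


Counting 1s in 11010000111

6


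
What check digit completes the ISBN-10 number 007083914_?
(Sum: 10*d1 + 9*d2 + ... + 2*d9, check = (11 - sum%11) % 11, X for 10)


Weighted sum: 166
166 mod 11 = 1

Check digit: X


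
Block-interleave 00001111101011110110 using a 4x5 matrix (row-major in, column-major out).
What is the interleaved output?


Matrix:
  00001
  11110
  10111
  10110
Read columns: 01110100011101111010

01110100011101111010


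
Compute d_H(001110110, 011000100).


XOR: 010110010
Count of 1s: 4

4


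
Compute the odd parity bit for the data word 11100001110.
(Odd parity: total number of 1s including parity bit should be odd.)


Number of 1s in data: 6
Parity bit: 1

1


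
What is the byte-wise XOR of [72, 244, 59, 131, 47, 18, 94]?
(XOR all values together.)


XOR chain: 72 ^ 244 ^ 59 ^ 131 ^ 47 ^ 18 ^ 94 = 103

103


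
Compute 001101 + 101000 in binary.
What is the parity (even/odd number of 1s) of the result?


001101 = 13
101000 = 40
Sum = 53 = 110101
1s count = 4

even parity (4 ones in 110101)


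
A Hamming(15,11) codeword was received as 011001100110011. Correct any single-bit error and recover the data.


Syndrome = 0: no error detected

Data: 10110110011 (no errors)


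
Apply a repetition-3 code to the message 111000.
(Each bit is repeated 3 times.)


Each bit -> 3 copies

111111111000000000


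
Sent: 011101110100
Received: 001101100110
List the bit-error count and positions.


XOR: 010000010010

3 error(s) at position(s): 1, 7, 10


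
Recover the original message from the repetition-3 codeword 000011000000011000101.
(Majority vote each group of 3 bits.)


Groups: 000, 011, 000, 000, 011, 000, 101
Majority votes: 0100101

0100101


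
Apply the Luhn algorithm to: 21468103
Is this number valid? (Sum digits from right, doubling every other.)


Luhn sum = 30
30 mod 10 = 0

Valid (Luhn sum mod 10 = 0)


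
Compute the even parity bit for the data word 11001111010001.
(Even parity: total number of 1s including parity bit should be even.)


Number of 1s in data: 8
Parity bit: 0

0


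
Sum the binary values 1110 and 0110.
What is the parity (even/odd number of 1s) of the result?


1110 = 14
0110 = 6
Sum = 20 = 10100
1s count = 2

even parity (2 ones in 10100)


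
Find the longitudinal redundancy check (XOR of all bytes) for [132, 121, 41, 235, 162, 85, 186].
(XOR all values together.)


XOR chain: 132 ^ 121 ^ 41 ^ 235 ^ 162 ^ 85 ^ 186 = 114

114


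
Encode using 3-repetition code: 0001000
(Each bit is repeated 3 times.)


Each bit -> 3 copies

000000000111000000000


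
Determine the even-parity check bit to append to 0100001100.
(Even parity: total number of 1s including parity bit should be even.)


Number of 1s in data: 3
Parity bit: 1

1


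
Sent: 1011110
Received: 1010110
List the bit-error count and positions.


XOR: 0001000

1 error(s) at position(s): 3


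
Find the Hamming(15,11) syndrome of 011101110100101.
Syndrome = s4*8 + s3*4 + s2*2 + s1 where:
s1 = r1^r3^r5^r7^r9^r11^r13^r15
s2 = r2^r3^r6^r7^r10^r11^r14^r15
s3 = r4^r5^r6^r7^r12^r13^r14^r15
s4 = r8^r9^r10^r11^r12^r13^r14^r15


s1=0, s2=0, s3=1, s4=0

Syndrome = 4 (error at position 4)


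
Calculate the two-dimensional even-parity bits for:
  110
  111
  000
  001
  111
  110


Row parities: 010110
Column parities: 001

Row P: 010110, Col P: 001, Corner: 1


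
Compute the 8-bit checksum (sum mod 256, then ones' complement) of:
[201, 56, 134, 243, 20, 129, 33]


Sum = 816 mod 256 = 48
Complement = 207

207


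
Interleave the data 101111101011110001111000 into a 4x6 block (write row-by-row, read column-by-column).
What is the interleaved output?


Matrix:
  101111
  101011
  110001
  111000
Read columns: 111100111101100011001110

111100111101100011001110


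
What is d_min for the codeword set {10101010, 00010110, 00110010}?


Comparing all pairs, minimum distance: 2
Can detect 1 errors, correct 0 errors

2


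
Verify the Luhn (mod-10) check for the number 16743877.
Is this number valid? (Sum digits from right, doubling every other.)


Luhn sum = 43
43 mod 10 = 3

Invalid (Luhn sum mod 10 = 3)


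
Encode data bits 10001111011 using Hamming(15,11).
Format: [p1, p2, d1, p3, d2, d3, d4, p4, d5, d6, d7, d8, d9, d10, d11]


Parity bits: p1=0, p2=1, p3=1, p4=0

011100001111011


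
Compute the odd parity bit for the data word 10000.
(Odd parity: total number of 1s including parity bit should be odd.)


Number of 1s in data: 1
Parity bit: 0

0


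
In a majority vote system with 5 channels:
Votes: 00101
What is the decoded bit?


Ones: 2 out of 5
Threshold: 3

0 (2/5 voted 1)


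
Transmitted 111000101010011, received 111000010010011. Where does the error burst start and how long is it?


XOR: 000000111000000

Burst at position 6, length 3


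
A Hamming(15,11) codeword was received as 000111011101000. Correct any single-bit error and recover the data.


Syndrome = 0: no error detected

Data: 01101101000 (no errors)


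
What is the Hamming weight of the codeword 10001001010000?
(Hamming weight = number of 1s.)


Counting 1s in 10001001010000

4


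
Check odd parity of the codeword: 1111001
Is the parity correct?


Number of 1s: 5

Yes, parity is correct (5 ones)


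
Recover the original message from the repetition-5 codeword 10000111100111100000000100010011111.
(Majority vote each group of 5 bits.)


Groups: 10000, 11110, 01111, 00000, 00010, 00100, 11111
Majority votes: 0110001

0110001


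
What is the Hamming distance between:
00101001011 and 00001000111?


XOR: 00100001100
Count of 1s: 3

3


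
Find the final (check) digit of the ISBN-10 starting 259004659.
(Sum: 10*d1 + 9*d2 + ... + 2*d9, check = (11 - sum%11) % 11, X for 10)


Weighted sum: 214
214 mod 11 = 5

Check digit: 6


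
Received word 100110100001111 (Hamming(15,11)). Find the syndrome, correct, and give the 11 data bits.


Syndrome = 7: error at position 7

Data: 01000001111 (corrected bit 7)


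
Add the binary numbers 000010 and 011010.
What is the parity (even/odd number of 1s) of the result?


000010 = 2
011010 = 26
Sum = 28 = 11100
1s count = 3

odd parity (3 ones in 11100)


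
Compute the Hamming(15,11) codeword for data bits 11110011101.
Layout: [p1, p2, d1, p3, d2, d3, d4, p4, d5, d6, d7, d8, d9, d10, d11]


Parity bits: p1=0, p2=1, p3=0, p4=0

011011100011101


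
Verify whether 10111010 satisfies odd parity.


Number of 1s: 5

Yes, parity is correct (5 ones)


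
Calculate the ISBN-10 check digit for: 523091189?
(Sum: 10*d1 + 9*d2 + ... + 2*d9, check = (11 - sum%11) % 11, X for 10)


Weighted sum: 197
197 mod 11 = 10

Check digit: 1


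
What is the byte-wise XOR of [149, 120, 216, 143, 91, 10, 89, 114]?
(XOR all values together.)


XOR chain: 149 ^ 120 ^ 216 ^ 143 ^ 91 ^ 10 ^ 89 ^ 114 = 192

192


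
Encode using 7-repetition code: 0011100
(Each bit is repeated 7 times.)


Each bit -> 7 copies

0000000000000011111111111111111111100000000000000


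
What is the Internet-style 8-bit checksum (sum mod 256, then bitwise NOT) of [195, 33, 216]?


Sum = 444 mod 256 = 188
Complement = 67

67


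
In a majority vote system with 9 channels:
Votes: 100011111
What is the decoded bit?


Ones: 6 out of 9
Threshold: 5

1 (6/9 voted 1)


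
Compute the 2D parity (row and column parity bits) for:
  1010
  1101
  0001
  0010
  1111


Row parities: 01110
Column parities: 1011

Row P: 01110, Col P: 1011, Corner: 1


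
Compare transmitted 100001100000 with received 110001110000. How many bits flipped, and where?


XOR: 010000010000

2 error(s) at position(s): 1, 7


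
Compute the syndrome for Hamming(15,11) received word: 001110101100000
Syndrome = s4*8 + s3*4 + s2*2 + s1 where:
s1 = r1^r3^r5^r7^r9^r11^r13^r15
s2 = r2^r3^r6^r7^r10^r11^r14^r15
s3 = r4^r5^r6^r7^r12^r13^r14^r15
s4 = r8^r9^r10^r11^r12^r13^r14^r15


s1=0, s2=1, s3=1, s4=0

Syndrome = 6 (error at position 6)


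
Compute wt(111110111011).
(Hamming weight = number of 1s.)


Counting 1s in 111110111011

10


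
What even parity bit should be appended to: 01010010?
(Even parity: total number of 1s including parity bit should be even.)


Number of 1s in data: 3
Parity bit: 1

1


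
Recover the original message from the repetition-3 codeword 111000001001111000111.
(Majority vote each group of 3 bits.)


Groups: 111, 000, 001, 001, 111, 000, 111
Majority votes: 1000101

1000101


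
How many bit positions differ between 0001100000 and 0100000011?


XOR: 0101100011
Count of 1s: 5

5


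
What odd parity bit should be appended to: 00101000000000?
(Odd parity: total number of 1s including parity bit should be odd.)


Number of 1s in data: 2
Parity bit: 1

1


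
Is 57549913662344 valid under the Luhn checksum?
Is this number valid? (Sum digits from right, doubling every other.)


Luhn sum = 64
64 mod 10 = 4

Invalid (Luhn sum mod 10 = 4)


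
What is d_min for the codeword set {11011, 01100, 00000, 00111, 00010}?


Comparing all pairs, minimum distance: 1
Can detect 0 errors, correct 0 errors

1


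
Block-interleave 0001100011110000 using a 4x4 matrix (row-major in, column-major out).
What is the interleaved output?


Matrix:
  0001
  1000
  1111
  0000
Read columns: 0110001000101010

0110001000101010


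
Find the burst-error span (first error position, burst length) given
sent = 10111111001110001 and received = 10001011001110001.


XOR: 00110100000000000

Burst at position 2, length 4


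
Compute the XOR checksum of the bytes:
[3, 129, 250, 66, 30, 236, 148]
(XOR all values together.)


XOR chain: 3 ^ 129 ^ 250 ^ 66 ^ 30 ^ 236 ^ 148 = 92

92


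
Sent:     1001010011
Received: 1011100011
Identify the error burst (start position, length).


XOR: 0010110000

Burst at position 2, length 4


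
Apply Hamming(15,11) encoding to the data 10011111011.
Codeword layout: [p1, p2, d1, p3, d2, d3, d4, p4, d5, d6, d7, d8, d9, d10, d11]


Parity bits: p1=1, p2=0, p3=0, p4=0

101000101111011


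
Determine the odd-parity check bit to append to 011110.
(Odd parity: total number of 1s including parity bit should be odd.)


Number of 1s in data: 4
Parity bit: 1

1


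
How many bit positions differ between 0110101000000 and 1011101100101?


XOR: 1101000100101
Count of 1s: 6

6


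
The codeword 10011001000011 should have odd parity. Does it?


Number of 1s: 6

No, parity error (6 ones)


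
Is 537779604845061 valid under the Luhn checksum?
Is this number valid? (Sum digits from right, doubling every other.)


Luhn sum = 65
65 mod 10 = 5

Invalid (Luhn sum mod 10 = 5)


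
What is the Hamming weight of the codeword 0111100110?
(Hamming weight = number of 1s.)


Counting 1s in 0111100110

6


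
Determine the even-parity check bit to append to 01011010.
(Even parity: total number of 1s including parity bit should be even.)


Number of 1s in data: 4
Parity bit: 0

0


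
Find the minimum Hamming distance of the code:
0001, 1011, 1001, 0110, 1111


Comparing all pairs, minimum distance: 1
Can detect 0 errors, correct 0 errors

1


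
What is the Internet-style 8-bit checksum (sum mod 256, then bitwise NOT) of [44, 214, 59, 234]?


Sum = 551 mod 256 = 39
Complement = 216

216


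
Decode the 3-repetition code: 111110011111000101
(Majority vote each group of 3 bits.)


Groups: 111, 110, 011, 111, 000, 101
Majority votes: 111101

111101


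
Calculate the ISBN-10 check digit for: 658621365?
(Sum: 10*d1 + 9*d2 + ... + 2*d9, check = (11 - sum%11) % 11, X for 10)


Weighted sum: 268
268 mod 11 = 4

Check digit: 7


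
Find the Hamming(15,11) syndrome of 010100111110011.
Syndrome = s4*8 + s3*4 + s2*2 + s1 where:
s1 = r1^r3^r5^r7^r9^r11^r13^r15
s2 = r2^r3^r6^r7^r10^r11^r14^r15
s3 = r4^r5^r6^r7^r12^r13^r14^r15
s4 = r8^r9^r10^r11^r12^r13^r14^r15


s1=0, s2=0, s3=0, s4=0

Syndrome = 0 (no error)


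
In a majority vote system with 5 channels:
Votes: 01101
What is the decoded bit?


Ones: 3 out of 5
Threshold: 3

1 (3/5 voted 1)


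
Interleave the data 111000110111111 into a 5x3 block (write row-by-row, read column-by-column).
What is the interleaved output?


Matrix:
  111
  000
  110
  111
  111
Read columns: 101111011110011

101111011110011


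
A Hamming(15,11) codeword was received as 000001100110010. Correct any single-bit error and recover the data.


Syndrome = 14: error at position 14

Data: 00110110000 (corrected bit 14)


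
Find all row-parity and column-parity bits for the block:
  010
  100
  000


Row parities: 110
Column parities: 110

Row P: 110, Col P: 110, Corner: 0


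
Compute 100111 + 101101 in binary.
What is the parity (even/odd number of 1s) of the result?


100111 = 39
101101 = 45
Sum = 84 = 1010100
1s count = 3

odd parity (3 ones in 1010100)


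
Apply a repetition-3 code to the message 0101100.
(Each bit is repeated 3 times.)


Each bit -> 3 copies

000111000111111000000


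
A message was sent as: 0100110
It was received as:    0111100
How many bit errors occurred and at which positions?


XOR: 0011010

3 error(s) at position(s): 2, 3, 5


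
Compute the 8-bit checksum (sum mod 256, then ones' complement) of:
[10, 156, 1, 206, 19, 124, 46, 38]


Sum = 600 mod 256 = 88
Complement = 167

167


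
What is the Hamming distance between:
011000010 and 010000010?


XOR: 001000000
Count of 1s: 1

1


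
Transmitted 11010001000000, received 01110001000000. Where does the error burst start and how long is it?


XOR: 10100000000000

Burst at position 0, length 3


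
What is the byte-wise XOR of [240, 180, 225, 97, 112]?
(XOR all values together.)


XOR chain: 240 ^ 180 ^ 225 ^ 97 ^ 112 = 180

180


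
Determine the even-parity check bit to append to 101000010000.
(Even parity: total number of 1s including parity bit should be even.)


Number of 1s in data: 3
Parity bit: 1

1


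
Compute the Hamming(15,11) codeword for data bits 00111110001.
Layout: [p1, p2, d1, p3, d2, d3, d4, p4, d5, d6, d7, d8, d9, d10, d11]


Parity bits: p1=0, p2=1, p3=1, p4=0

010101101110001


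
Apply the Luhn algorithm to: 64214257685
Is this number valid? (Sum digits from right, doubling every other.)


Luhn sum = 54
54 mod 10 = 4

Invalid (Luhn sum mod 10 = 4)


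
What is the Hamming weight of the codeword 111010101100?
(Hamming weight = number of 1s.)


Counting 1s in 111010101100

7


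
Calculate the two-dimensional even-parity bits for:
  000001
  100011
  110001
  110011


Row parities: 1110
Column parities: 100000

Row P: 1110, Col P: 100000, Corner: 1


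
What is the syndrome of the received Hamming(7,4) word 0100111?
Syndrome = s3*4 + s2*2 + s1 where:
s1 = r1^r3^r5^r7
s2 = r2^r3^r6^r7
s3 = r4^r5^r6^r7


s1=0, s2=1, s3=1

Syndrome = 6 (error at position 6)


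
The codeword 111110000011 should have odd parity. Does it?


Number of 1s: 7

Yes, parity is correct (7 ones)


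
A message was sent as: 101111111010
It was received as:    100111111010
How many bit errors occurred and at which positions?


XOR: 001000000000

1 error(s) at position(s): 2


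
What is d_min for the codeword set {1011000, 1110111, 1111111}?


Comparing all pairs, minimum distance: 1
Can detect 0 errors, correct 0 errors

1


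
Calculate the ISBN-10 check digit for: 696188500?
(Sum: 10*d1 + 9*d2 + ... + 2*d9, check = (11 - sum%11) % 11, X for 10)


Weighted sum: 304
304 mod 11 = 7

Check digit: 4


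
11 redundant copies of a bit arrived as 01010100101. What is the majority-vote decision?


Ones: 5 out of 11
Threshold: 6

0 (5/11 voted 1)


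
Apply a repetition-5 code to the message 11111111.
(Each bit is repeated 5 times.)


Each bit -> 5 copies

1111111111111111111111111111111111111111


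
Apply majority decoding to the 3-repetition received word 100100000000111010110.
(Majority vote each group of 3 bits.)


Groups: 100, 100, 000, 000, 111, 010, 110
Majority votes: 0000101

0000101


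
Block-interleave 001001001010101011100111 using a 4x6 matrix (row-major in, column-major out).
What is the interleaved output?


Matrix:
  001001
  001010
  101011
  100111
Read columns: 001100001110000101111011

001100001110000101111011


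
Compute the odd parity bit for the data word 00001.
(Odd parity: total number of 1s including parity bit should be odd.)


Number of 1s in data: 1
Parity bit: 0

0


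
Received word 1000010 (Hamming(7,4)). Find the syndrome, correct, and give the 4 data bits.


Syndrome = 7: error at position 7

Data: 0011 (corrected bit 7)


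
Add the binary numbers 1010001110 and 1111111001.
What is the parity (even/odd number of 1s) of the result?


1010001110 = 654
1111111001 = 1017
Sum = 1671 = 11010000111
1s count = 6

even parity (6 ones in 11010000111)


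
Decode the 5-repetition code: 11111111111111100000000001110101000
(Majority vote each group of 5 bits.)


Groups: 11111, 11111, 11111, 00000, 00000, 11101, 01000
Majority votes: 1110010

1110010


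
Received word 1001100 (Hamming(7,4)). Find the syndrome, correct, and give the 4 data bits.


Syndrome = 0: no error detected

Data: 0100 (no errors)


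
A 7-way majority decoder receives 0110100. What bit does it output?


Ones: 3 out of 7
Threshold: 4

0 (3/7 voted 1)


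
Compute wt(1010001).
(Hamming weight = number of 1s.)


Counting 1s in 1010001

3


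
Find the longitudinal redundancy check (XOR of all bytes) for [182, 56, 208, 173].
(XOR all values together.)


XOR chain: 182 ^ 56 ^ 208 ^ 173 = 243

243


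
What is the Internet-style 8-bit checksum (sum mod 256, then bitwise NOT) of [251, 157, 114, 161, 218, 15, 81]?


Sum = 997 mod 256 = 229
Complement = 26

26


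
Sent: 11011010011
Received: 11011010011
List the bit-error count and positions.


XOR: 00000000000

0 errors (received matches sent)


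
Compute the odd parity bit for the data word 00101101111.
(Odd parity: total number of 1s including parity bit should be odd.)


Number of 1s in data: 7
Parity bit: 0

0


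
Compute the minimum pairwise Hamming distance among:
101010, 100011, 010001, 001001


Comparing all pairs, minimum distance: 2
Can detect 1 errors, correct 0 errors

2


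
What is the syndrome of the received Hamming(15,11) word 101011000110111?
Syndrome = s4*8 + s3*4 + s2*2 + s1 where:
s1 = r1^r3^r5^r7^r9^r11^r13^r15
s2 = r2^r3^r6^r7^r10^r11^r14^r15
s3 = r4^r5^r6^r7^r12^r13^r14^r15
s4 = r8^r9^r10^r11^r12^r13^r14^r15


s1=0, s2=0, s3=1, s4=1

Syndrome = 12 (error at position 12)


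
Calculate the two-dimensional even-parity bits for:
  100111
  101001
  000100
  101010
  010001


Row parities: 01110
Column parities: 110001

Row P: 01110, Col P: 110001, Corner: 1


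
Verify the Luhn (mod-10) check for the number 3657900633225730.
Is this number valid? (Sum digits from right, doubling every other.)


Luhn sum = 64
64 mod 10 = 4

Invalid (Luhn sum mod 10 = 4)


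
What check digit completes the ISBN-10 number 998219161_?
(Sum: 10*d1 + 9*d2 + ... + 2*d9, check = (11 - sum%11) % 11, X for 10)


Weighted sum: 324
324 mod 11 = 5

Check digit: 6


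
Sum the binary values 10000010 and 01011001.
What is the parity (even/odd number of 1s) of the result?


10000010 = 130
01011001 = 89
Sum = 219 = 11011011
1s count = 6

even parity (6 ones in 11011011)


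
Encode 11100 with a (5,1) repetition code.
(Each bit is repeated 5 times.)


Each bit -> 5 copies

1111111111111110000000000


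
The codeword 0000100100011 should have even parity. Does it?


Number of 1s: 4

Yes, parity is correct (4 ones)


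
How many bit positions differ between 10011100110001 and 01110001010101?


XOR: 11101101100100
Count of 1s: 8

8


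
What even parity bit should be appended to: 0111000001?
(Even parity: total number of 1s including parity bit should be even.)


Number of 1s in data: 4
Parity bit: 0

0


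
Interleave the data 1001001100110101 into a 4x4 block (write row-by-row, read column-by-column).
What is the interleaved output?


Matrix:
  1001
  0011
  0011
  0101
Read columns: 1000000101101111

1000000101101111


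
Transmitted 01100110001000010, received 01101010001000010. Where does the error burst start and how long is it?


XOR: 00001100000000000

Burst at position 4, length 2


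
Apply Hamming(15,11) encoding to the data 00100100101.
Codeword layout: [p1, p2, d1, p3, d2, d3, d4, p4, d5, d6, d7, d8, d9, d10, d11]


Parity bits: p1=0, p2=1, p3=1, p4=1

010101010100101


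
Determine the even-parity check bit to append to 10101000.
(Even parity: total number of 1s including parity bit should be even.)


Number of 1s in data: 3
Parity bit: 1

1


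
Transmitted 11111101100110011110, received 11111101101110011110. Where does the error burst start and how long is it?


XOR: 00000000001000000000

Burst at position 10, length 1


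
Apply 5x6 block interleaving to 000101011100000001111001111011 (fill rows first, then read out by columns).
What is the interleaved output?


Matrix:
  000101
  011100
  000001
  111001
  111011
Read columns: 000110101101011110000000110111

000110101101011110000000110111


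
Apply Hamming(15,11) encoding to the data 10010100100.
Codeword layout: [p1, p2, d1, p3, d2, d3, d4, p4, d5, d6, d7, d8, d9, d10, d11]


Parity bits: p1=1, p2=1, p3=0, p4=0

111000100100100


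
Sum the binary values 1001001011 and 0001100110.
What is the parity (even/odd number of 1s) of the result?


1001001011 = 587
0001100110 = 102
Sum = 689 = 1010110001
1s count = 5

odd parity (5 ones in 1010110001)


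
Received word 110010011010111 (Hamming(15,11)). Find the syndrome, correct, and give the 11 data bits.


Syndrome = 0: no error detected

Data: 01001010111 (no errors)


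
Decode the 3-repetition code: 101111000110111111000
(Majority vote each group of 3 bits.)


Groups: 101, 111, 000, 110, 111, 111, 000
Majority votes: 1101110

1101110


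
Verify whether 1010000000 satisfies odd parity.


Number of 1s: 2

No, parity error (2 ones)


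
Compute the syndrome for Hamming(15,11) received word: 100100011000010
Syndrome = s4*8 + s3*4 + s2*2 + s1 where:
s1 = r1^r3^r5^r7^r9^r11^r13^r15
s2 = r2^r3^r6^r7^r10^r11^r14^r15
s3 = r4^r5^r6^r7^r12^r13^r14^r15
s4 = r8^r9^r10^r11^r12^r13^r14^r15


s1=0, s2=1, s3=0, s4=1

Syndrome = 10 (error at position 10)


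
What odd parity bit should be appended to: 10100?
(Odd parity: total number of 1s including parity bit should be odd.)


Number of 1s in data: 2
Parity bit: 1

1


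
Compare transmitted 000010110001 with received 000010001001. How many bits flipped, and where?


XOR: 000000111000

3 error(s) at position(s): 6, 7, 8


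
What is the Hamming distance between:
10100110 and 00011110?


XOR: 10111000
Count of 1s: 4

4


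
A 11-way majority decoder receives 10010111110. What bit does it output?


Ones: 7 out of 11
Threshold: 6

1 (7/11 voted 1)


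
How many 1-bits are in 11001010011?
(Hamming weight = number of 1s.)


Counting 1s in 11001010011

6


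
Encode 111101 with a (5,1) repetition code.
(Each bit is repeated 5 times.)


Each bit -> 5 copies

111111111111111111110000011111


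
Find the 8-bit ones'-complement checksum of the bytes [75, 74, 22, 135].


Sum = 306 mod 256 = 50
Complement = 205

205


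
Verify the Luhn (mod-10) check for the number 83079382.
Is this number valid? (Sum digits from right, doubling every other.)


Luhn sum = 38
38 mod 10 = 8

Invalid (Luhn sum mod 10 = 8)


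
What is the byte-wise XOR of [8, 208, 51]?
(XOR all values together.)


XOR chain: 8 ^ 208 ^ 51 = 235

235


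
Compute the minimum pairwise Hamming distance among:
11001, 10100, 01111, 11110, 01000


Comparing all pairs, minimum distance: 2
Can detect 1 errors, correct 0 errors

2


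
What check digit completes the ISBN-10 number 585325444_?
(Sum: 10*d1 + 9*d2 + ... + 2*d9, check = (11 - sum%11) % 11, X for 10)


Weighted sum: 256
256 mod 11 = 3

Check digit: 8


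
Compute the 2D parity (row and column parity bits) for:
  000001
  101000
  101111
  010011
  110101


Row parities: 10110
Column parities: 100000

Row P: 10110, Col P: 100000, Corner: 1


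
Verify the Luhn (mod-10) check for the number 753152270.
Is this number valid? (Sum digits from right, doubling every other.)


Luhn sum = 29
29 mod 10 = 9

Invalid (Luhn sum mod 10 = 9)


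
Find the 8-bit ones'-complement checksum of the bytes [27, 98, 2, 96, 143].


Sum = 366 mod 256 = 110
Complement = 145

145


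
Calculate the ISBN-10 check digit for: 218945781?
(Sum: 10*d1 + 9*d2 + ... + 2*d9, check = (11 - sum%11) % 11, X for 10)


Weighted sum: 259
259 mod 11 = 6

Check digit: 5


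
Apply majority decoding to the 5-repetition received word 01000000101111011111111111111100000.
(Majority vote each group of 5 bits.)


Groups: 01000, 00010, 11110, 11111, 11111, 11111, 00000
Majority votes: 0011110

0011110


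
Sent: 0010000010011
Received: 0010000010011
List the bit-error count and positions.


XOR: 0000000000000

0 errors (received matches sent)


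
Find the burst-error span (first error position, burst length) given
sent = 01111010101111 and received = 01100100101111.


XOR: 00011110000000

Burst at position 3, length 4


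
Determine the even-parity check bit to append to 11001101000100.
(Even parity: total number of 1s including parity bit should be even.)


Number of 1s in data: 6
Parity bit: 0

0


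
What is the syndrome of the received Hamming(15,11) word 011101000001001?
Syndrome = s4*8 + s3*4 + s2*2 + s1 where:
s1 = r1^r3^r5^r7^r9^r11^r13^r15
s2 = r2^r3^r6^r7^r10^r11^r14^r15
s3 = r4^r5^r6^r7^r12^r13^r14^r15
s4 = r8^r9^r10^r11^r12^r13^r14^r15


s1=0, s2=0, s3=0, s4=0

Syndrome = 0 (no error)


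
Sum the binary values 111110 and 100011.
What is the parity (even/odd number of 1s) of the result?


111110 = 62
100011 = 35
Sum = 97 = 1100001
1s count = 3

odd parity (3 ones in 1100001)


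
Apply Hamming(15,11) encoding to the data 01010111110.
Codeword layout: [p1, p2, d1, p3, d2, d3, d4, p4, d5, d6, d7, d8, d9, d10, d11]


Parity bits: p1=0, p2=0, p3=1, p4=1

000110110111110


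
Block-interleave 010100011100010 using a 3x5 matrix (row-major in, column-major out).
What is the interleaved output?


Matrix:
  01010
  00111
  00010
Read columns: 000100010111010

000100010111010


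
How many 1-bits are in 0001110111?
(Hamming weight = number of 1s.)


Counting 1s in 0001110111

6


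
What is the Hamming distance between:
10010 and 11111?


XOR: 01101
Count of 1s: 3

3


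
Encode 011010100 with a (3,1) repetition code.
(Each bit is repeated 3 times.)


Each bit -> 3 copies

000111111000111000111000000


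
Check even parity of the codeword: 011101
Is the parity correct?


Number of 1s: 4

Yes, parity is correct (4 ones)


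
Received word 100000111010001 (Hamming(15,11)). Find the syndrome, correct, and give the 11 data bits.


Syndrome = 3: error at position 3

Data: 10011010001 (corrected bit 3)


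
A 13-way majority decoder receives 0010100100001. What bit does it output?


Ones: 4 out of 13
Threshold: 7

0 (4/13 voted 1)


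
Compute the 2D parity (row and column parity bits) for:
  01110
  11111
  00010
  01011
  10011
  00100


Row parities: 111111
Column parities: 01111

Row P: 111111, Col P: 01111, Corner: 0


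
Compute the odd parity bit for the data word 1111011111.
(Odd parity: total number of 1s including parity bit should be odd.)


Number of 1s in data: 9
Parity bit: 0

0


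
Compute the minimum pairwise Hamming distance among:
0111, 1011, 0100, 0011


Comparing all pairs, minimum distance: 1
Can detect 0 errors, correct 0 errors

1


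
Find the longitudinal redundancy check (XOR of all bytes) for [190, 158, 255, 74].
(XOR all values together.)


XOR chain: 190 ^ 158 ^ 255 ^ 74 = 149

149


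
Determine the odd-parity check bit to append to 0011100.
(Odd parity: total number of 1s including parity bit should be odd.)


Number of 1s in data: 3
Parity bit: 0

0


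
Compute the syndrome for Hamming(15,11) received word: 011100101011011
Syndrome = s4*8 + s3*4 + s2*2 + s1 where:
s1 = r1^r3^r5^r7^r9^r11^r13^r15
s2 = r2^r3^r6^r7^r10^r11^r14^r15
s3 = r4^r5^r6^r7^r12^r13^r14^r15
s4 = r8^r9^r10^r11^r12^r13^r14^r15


s1=1, s2=0, s3=1, s4=1

Syndrome = 13 (error at position 13)


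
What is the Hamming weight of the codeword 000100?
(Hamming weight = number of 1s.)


Counting 1s in 000100

1


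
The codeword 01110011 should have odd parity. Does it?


Number of 1s: 5

Yes, parity is correct (5 ones)


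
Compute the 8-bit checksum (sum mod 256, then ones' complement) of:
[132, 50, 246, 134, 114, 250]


Sum = 926 mod 256 = 158
Complement = 97

97


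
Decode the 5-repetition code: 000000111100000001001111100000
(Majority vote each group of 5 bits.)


Groups: 00000, 01111, 00000, 00100, 11111, 00000
Majority votes: 010010

010010


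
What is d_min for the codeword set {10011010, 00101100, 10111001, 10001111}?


Comparing all pairs, minimum distance: 3
Can detect 2 errors, correct 1 errors

3


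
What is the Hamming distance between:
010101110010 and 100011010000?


XOR: 110110100010
Count of 1s: 6

6


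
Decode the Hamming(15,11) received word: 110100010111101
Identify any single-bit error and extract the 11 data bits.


Syndrome = 0: no error detected

Data: 00000111101 (no errors)


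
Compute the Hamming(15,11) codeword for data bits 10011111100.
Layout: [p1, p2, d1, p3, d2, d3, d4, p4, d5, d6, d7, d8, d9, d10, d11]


Parity bits: p1=1, p2=0, p3=1, p4=1

101100111111100


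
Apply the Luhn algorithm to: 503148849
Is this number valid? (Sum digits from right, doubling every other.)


Luhn sum = 46
46 mod 10 = 6

Invalid (Luhn sum mod 10 = 6)


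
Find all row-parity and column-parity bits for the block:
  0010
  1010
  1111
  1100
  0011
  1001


Row parities: 100000
Column parities: 0001

Row P: 100000, Col P: 0001, Corner: 1


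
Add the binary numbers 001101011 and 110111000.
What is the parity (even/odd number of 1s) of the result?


001101011 = 107
110111000 = 440
Sum = 547 = 1000100011
1s count = 4

even parity (4 ones in 1000100011)


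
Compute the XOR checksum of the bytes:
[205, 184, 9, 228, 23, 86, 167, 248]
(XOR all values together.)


XOR chain: 205 ^ 184 ^ 9 ^ 228 ^ 23 ^ 86 ^ 167 ^ 248 = 134

134


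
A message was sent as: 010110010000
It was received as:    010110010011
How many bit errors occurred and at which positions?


XOR: 000000000011

2 error(s) at position(s): 10, 11


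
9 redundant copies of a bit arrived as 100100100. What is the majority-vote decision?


Ones: 3 out of 9
Threshold: 5

0 (3/9 voted 1)


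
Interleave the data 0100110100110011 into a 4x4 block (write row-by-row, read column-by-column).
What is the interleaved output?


Matrix:
  0100
  1101
  0011
  0011
Read columns: 0100110000110111

0100110000110111


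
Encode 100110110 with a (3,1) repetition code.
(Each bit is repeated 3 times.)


Each bit -> 3 copies

111000000111111000111111000


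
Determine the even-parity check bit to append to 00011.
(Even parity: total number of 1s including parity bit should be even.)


Number of 1s in data: 2
Parity bit: 0

0


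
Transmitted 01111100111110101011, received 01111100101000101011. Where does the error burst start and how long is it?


XOR: 00000000010110000000

Burst at position 9, length 4


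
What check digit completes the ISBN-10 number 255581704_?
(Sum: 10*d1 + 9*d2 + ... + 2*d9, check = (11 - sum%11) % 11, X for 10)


Weighted sum: 229
229 mod 11 = 9

Check digit: 2


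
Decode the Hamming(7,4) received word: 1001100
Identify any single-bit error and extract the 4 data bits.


Syndrome = 0: no error detected

Data: 0100 (no errors)


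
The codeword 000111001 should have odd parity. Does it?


Number of 1s: 4

No, parity error (4 ones)


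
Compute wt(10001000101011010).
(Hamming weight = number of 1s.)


Counting 1s in 10001000101011010

7


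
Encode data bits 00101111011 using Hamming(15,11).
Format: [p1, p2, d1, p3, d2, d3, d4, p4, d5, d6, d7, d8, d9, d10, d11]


Parity bits: p1=1, p2=1, p3=0, p4=0

110001001111011


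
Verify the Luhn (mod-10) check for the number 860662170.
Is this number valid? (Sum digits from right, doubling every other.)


Luhn sum = 30
30 mod 10 = 0

Valid (Luhn sum mod 10 = 0)


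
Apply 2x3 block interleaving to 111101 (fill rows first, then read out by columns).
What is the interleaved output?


Matrix:
  111
  101
Read columns: 111011

111011


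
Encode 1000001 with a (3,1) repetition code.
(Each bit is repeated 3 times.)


Each bit -> 3 copies

111000000000000000111


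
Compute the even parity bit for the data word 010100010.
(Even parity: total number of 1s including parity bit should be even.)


Number of 1s in data: 3
Parity bit: 1

1
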